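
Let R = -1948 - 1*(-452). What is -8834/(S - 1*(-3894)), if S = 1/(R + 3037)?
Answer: -13613194/6000655 ≈ -2.2686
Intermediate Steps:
R = -1496 (R = -1948 + 452 = -1496)
S = 1/1541 (S = 1/(-1496 + 3037) = 1/1541 ≈ 0.00064893)
-8834/(S - 1*(-3894)) = -8834/(1/1541 - 1*(-3894)) = -8834/(1/1541 + 3894) = -8834/6000655/1541 = -8834*1541/6000655 = -13613194/6000655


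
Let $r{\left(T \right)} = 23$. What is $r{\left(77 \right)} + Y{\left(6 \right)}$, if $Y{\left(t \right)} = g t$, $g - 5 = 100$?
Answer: $653$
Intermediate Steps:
$g = 105$ ($g = 5 + 100 = 105$)
$Y{\left(t \right)} = 105 t$
$r{\left(77 \right)} + Y{\left(6 \right)} = 23 + 105 \cdot 6 = 23 + 630 = 653$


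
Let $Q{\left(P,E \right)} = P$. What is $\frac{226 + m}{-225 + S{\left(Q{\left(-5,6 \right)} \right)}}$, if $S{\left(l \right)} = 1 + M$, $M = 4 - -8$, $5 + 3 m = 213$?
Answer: $- \frac{443}{318} \approx -1.3931$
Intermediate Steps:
$m = \frac{208}{3}$ ($m = - \frac{5}{3} + \frac{1}{3} \cdot 213 = - \frac{5}{3} + 71 = \frac{208}{3} \approx 69.333$)
$M = 12$ ($M = 4 + 8 = 12$)
$S{\left(l \right)} = 13$ ($S{\left(l \right)} = 1 + 12 = 13$)
$\frac{226 + m}{-225 + S{\left(Q{\left(-5,6 \right)} \right)}} = \frac{226 + \frac{208}{3}}{-225 + 13} = \frac{886}{3 \left(-212\right)} = \frac{886}{3} \left(- \frac{1}{212}\right) = - \frac{443}{318}$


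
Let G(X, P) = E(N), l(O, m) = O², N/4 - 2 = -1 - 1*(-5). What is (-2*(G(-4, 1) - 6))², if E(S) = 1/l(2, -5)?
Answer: 529/4 ≈ 132.25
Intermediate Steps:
N = 24 (N = 8 + 4*(-1 - 1*(-5)) = 8 + 4*(-1 + 5) = 8 + 4*4 = 8 + 16 = 24)
E(S) = ¼ (E(S) = 1/(2²) = 1/4 = ¼)
G(X, P) = ¼
(-2*(G(-4, 1) - 6))² = (-2*(¼ - 6))² = (-2*(-23/4))² = (23/2)² = 529/4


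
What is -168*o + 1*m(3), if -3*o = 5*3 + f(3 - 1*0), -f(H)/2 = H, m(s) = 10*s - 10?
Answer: 524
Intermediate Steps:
m(s) = -10 + 10*s
f(H) = -2*H
o = -3 (o = -(5*3 - 2*(3 - 1*0))/3 = -(15 - 2*(3 + 0))/3 = -(15 - 2*3)/3 = -(15 - 6)/3 = -1/3*9 = -3)
-168*o + 1*m(3) = -168*(-3) + 1*(-10 + 10*3) = 504 + 1*(-10 + 30) = 504 + 1*20 = 504 + 20 = 524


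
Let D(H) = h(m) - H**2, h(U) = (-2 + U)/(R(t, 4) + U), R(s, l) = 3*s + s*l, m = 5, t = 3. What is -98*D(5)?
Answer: 31703/13 ≈ 2438.7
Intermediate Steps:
R(s, l) = 3*s + l*s
h(U) = (-2 + U)/(21 + U) (h(U) = (-2 + U)/(3*(3 + 4) + U) = (-2 + U)/(3*7 + U) = (-2 + U)/(21 + U))
D(H) = 3/26 - H**2 (D(H) = (-2 + 5)/(21 + 5) - H**2 = 3/26 - H**2)
-98*D(5) = -98*(3/26 - 1*5**2) = -98*(3/26 - 1*25) = -98*(3/26 - 25) = -98*(-647/26) = 31703/13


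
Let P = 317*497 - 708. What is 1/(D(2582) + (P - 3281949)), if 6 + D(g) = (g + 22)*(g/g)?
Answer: -1/3122510 ≈ -3.2026e-7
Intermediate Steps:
P = 156841 (P = 157549 - 708 = 156841)
D(g) = 16 + g (D(g) = -6 + (g + 22)*(g/g) = -6 + (22 + g)*1 = -6 + (22 + g) = 16 + g)
1/(D(2582) + (P - 3281949)) = 1/((16 + 2582) + (156841 - 3281949)) = 1/(2598 - 3125108) = 1/(-3122510) = -1/3122510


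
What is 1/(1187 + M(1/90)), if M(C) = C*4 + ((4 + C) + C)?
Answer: 15/17866 ≈ 0.00083958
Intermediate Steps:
M(C) = 4 + 6*C (M(C) = 4*C + (4 + 2*C) = 4 + 6*C)
1/(1187 + M(1/90)) = 1/(1187 + (4 + 6/90)) = 1/(1187 + (4 + 6*(1/90))) = 1/(1187 + (4 + 1/15)) = 1/(1187 + 61/15) = 1/(17866/15) = 15/17866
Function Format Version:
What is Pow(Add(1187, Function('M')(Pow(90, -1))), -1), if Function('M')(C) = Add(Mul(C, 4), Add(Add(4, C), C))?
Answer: Rational(15, 17866) ≈ 0.00083958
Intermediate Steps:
Function('M')(C) = Add(4, Mul(6, C)) (Function('M')(C) = Add(Mul(4, C), Add(4, Mul(2, C))) = Add(4, Mul(6, C)))
Pow(Add(1187, Function('M')(Pow(90, -1))), -1) = Pow(Add(1187, Add(4, Mul(6, Pow(90, -1)))), -1) = Pow(Add(1187, Add(4, Mul(6, Rational(1, 90)))), -1) = Pow(Add(1187, Add(4, Rational(1, 15))), -1) = Pow(Add(1187, Rational(61, 15)), -1) = Pow(Rational(17866, 15), -1) = Rational(15, 17866)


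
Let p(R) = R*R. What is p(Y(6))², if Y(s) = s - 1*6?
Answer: 0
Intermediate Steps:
Y(s) = -6 + s (Y(s) = s - 6 = -6 + s)
p(R) = R²
p(Y(6))² = ((-6 + 6)²)² = (0²)² = 0² = 0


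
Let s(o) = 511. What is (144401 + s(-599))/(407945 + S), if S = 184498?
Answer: 48304/197481 ≈ 0.24460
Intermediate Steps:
(144401 + s(-599))/(407945 + S) = (144401 + 511)/(407945 + 184498) = 144912/592443 = 144912*(1/592443) = 48304/197481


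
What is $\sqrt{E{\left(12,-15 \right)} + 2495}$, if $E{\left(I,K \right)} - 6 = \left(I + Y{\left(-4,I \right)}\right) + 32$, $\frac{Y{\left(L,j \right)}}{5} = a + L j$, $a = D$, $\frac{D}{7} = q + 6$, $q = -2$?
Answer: $\sqrt{2445} \approx 49.447$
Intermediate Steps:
$D = 28$ ($D = 7 \left(-2 + 6\right) = 7 \cdot 4 = 28$)
$a = 28$
$Y{\left(L,j \right)} = 140 + 5 L j$ ($Y{\left(L,j \right)} = 5 \left(28 + L j\right) = 140 + 5 L j$)
$E{\left(I,K \right)} = 178 - 19 I$ ($E{\left(I,K \right)} = 6 + \left(\left(I + \left(140 + 5 \left(-4\right) I\right)\right) + 32\right) = 6 + \left(\left(I - \left(-140 + 20 I\right)\right) + 32\right) = 6 + \left(\left(140 - 19 I\right) + 32\right) = 6 - \left(-172 + 19 I\right) = 178 - 19 I$)
$\sqrt{E{\left(12,-15 \right)} + 2495} = \sqrt{\left(178 - 228\right) + 2495} = \sqrt{-50 + 2495} = \sqrt{2445}$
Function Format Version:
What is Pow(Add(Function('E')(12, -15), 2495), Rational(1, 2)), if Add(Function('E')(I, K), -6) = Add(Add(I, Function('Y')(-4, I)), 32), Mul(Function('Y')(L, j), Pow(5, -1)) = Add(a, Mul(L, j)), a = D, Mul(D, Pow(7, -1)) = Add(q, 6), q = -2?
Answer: Pow(2445, Rational(1, 2)) ≈ 49.447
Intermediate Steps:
D = 28 (D = Mul(7, Add(-2, 6)) = Mul(7, 4) = 28)
a = 28
Function('Y')(L, j) = Add(140, Mul(5, L, j)) (Function('Y')(L, j) = Mul(5, Add(28, Mul(L, j))) = Add(140, Mul(5, L, j)))
Function('E')(I, K) = Add(178, Mul(-19, I)) (Function('E')(I, K) = Add(6, Add(Add(I, Add(140, Mul(5, -4, I))), 32)) = Add(6, Add(Add(I, Add(140, Mul(-20, I))), 32)) = Add(6, Add(Add(140, Mul(-19, I)), 32)) = Add(6, Add(172, Mul(-19, I))) = Add(178, Mul(-19, I)))
Pow(Add(Function('E')(12, -15), 2495), Rational(1, 2)) = Pow(Add(Add(178, Mul(-19, 12)), 2495), Rational(1, 2)) = Pow(Add(Add(178, -228), 2495), Rational(1, 2)) = Pow(Add(-50, 2495), Rational(1, 2)) = Pow(2445, Rational(1, 2))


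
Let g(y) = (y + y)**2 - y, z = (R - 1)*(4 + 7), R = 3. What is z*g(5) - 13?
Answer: 2077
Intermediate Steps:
z = 22 (z = (3 - 1)*(4 + 7) = 2*11 = 22)
g(y) = -y + 4*y**2 (g(y) = (2*y)**2 - y = 4*y**2 - y = -y + 4*y**2)
z*g(5) - 13 = 22*(5*(-1 + 4*5)) - 13 = 22*(5*(-1 + 20)) - 13 = 22*(5*19) - 13 = 22*95 - 13 = 2090 - 13 = 2077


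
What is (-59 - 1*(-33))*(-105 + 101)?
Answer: 104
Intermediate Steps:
(-59 - 1*(-33))*(-105 + 101) = (-59 + 33)*(-4) = -26*(-4) = 104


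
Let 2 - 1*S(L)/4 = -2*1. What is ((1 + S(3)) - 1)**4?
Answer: 65536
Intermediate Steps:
S(L) = 16 (S(L) = 8 - (-8) = 8 - 4*(-2) = 8 + 8 = 16)
((1 + S(3)) - 1)**4 = ((1 + 16) - 1)**4 = (17 - 1)**4 = 16**4 = 65536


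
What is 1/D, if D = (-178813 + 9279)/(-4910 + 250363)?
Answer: -3107/2146 ≈ -1.4478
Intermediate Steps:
D = -2146/3107 (D = -169534/245453 = -169534*1/245453 = -2146/3107 ≈ -0.69070)
1/D = 1/(-2146/3107) = -3107/2146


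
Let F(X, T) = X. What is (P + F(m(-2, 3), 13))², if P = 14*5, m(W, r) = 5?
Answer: 5625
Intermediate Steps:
P = 70
(P + F(m(-2, 3), 13))² = (70 + 5)² = 75² = 5625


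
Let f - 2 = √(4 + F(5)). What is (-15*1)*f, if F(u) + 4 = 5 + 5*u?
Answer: -30 - 15*√30 ≈ -112.16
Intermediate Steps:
F(u) = 1 + 5*u (F(u) = -4 + (5 + 5*u) = 1 + 5*u)
f = 2 + √30 (f = 2 + √(4 + (1 + 5*5)) = 2 + √(4 + (1 + 25)) = 2 + √(4 + 26) = 2 + √30 ≈ 7.4772)
(-15*1)*f = (-15*1)*(2 + √30) = -15*(2 + √30) = -30 - 15*√30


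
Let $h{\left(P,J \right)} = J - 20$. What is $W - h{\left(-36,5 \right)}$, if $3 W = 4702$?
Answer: $\frac{4747}{3} \approx 1582.3$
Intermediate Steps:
$W = \frac{4702}{3}$ ($W = \frac{1}{3} \cdot 4702 = \frac{4702}{3} \approx 1567.3$)
$h{\left(P,J \right)} = -20 + J$
$W - h{\left(-36,5 \right)} = \frac{4702}{3} - \left(-20 + 5\right) = \frac{4702}{3} - -15 = \frac{4702}{3} + 15 = \frac{4747}{3}$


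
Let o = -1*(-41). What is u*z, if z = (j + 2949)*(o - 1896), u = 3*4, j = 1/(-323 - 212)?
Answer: -7023982728/107 ≈ -6.5645e+7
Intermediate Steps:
j = -1/535 (j = 1/(-535) = -1/535 ≈ -0.0018692)
o = 41
u = 12
z = -585331894/107 (z = (-1/535 + 2949)*(41 - 1896) = (1577714/535)*(-1855) = -585331894/107 ≈ -5.4704e+6)
u*z = 12*(-585331894/107) = -7023982728/107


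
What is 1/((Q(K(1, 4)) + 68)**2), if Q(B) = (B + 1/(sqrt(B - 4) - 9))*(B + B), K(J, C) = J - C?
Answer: (9*sqrt(7) + 37*I)/(2*(33540*sqrt(7) + 139157*I)) ≈ 0.0001333 - 5.5525e-7*I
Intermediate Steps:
Q(B) = 2*B*(B + 1/(-9 + sqrt(-4 + B))) (Q(B) = (B + 1/(sqrt(-4 + B) - 9))*(2*B) = (B + 1/(-9 + sqrt(-4 + B)))*(2*B) = 2*B*(B + 1/(-9 + sqrt(-4 + B))))
1/((Q(K(1, 4)) + 68)**2) = 1/((2*(1 - 1*4)*(1 - 9*(1 - 1*4) + (1 - 1*4)*sqrt(-4 + (1 - 1*4)))/(-9 + sqrt(-4 + (1 - 1*4))) + 68)**2) = 1/((2*(1 - 4)*(1 - 9*(1 - 4) + (1 - 4)*sqrt(-4 + (1 - 4)))/(-9 + sqrt(-4 + (1 - 4))) + 68)**2) = 1/((2*(-3)*(1 - 9*(-3) - 3*sqrt(-4 - 3))/(-9 + sqrt(-4 - 3)) + 68)**2) = 1/((2*(-3)*(1 + 27 - 3*I*sqrt(7))/(-9 + sqrt(-7)) + 68)**2) = 1/((2*(-3)*(1 + 27 - 3*I*sqrt(7))/(-9 + I*sqrt(7)) + 68)**2) = 1/((2*(-3)*(28 - 3*I*sqrt(7))/(-9 + I*sqrt(7)) + 68)**2) = 1/((-6*(28 - 3*I*sqrt(7))/(-9 + I*sqrt(7)) + 68)**2) = 1/((68 - 6*(28 - 3*I*sqrt(7))/(-9 + I*sqrt(7)))**2) = (68 - 6*(28 - 3*I*sqrt(7))/(-9 + I*sqrt(7)))**(-2)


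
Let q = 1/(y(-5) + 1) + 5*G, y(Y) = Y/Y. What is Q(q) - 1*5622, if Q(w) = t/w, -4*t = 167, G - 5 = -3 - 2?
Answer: -11411/2 ≈ -5705.5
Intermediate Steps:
y(Y) = 1
G = 0 (G = 5 + (-3 - 2) = 5 - 5 = 0)
t = -167/4 (t = -¼*167 = -167/4 ≈ -41.750)
q = ½ (q = 1/(1 + 1) + 5*0 = 1/2 + 0 = ½ + 0 = ½ ≈ 0.50000)
Q(w) = -167/(4*w)
Q(q) - 1*5622 = -167/(4*½) - 1*5622 = -167/4*2 - 5622 = -167/2 - 5622 = -11411/2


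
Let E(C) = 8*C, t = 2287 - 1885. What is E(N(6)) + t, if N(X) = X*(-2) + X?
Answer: 354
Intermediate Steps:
N(X) = -X (N(X) = -2*X + X = -X)
t = 402
E(N(6)) + t = 8*(-1*6) + 402 = 8*(-6) + 402 = -48 + 402 = 354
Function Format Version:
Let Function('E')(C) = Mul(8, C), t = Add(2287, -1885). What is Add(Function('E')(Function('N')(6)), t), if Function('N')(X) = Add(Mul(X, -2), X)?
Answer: 354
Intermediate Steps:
Function('N')(X) = Mul(-1, X) (Function('N')(X) = Add(Mul(-2, X), X) = Mul(-1, X))
t = 402
Add(Function('E')(Function('N')(6)), t) = Add(Mul(8, Mul(-1, 6)), 402) = Add(Mul(8, -6), 402) = Add(-48, 402) = 354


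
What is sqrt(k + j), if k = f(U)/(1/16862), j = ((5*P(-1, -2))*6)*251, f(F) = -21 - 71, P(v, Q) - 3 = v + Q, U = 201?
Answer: 2*I*sqrt(387826) ≈ 1245.5*I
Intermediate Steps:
P(v, Q) = 3 + Q + v (P(v, Q) = 3 + (v + Q) = 3 + (Q + v) = 3 + Q + v)
f(F) = -92
j = 0 (j = ((5*(3 - 2 - 1))*6)*251 = ((5*0)*6)*251 = (0*6)*251 = 0*251 = 0)
k = -1551304 (k = -92/(1/16862) = -92/1/16862 = -92*16862 = -1551304)
sqrt(k + j) = sqrt(-1551304 + 0) = sqrt(-1551304) = 2*I*sqrt(387826)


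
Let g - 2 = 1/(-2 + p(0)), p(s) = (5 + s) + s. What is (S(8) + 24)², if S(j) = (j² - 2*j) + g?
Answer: 49729/9 ≈ 5525.4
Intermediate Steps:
p(s) = 5 + 2*s
g = 7/3 (g = 2 + 1/(-2 + (5 + 2*0)) = 2 + 1/(-2 + (5 + 0)) = 2 + 1/(-2 + 5) = 2 + 1/3 = 2 + ⅓ = 7/3 ≈ 2.3333)
S(j) = 7/3 + j² - 2*j (S(j) = (j² - 2*j) + 7/3 = 7/3 + j² - 2*j)
(S(8) + 24)² = ((7/3 + 8² - 2*8) + 24)² = ((7/3 + 64 - 16) + 24)² = (151/3 + 24)² = (223/3)² = 49729/9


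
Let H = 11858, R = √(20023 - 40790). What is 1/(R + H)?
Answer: 11858/140632931 - I*√20767/140632931 ≈ 8.4319e-5 - 1.0247e-6*I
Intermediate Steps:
R = I*√20767 (R = √(-20767) = I*√20767 ≈ 144.11*I)
1/(R + H) = 1/(I*√20767 + 11858) = 1/(11858 + I*√20767)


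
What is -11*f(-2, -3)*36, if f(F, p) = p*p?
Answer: -3564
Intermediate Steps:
f(F, p) = p²
-11*f(-2, -3)*36 = -11*(-3)²*36 = -11*9*36 = -99*36 = -3564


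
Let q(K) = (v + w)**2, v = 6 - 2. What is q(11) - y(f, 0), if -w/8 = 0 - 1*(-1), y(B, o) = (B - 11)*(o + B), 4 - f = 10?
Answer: -86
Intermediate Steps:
f = -6 (f = 4 - 1*10 = 4 - 10 = -6)
y(B, o) = (-11 + B)*(B + o)
w = -8 (w = -8*(0 - 1*(-1)) = -8*(0 + 1) = -8*1 = -8)
v = 4
q(K) = 16 (q(K) = (4 - 8)**2 = (-4)**2 = 16)
q(11) - y(f, 0) = 16 - ((-6)**2 - 11*(-6) - 11*0 - 6*0) = 16 - (36 + 66 + 0 + 0) = 16 - 1*102 = 16 - 102 = -86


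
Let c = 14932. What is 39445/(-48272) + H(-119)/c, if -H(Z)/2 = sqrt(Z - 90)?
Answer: -5635/6896 - I*sqrt(209)/7466 ≈ -0.81714 - 0.0019364*I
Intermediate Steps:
H(Z) = -2*sqrt(-90 + Z) (H(Z) = -2*sqrt(Z - 90) = -2*sqrt(-90 + Z))
39445/(-48272) + H(-119)/c = 39445/(-48272) - 2*sqrt(-90 - 119)/14932 = 39445*(-1/48272) - 2*I*sqrt(209)*(1/14932) = -5635/6896 - 2*I*sqrt(209)*(1/14932) = -5635/6896 - I*sqrt(209)/7466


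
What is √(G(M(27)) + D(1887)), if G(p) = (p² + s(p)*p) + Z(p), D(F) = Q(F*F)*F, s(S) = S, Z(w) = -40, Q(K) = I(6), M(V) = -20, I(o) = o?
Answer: √12082 ≈ 109.92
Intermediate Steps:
Q(K) = 6
D(F) = 6*F
G(p) = -40 + 2*p² (G(p) = (p² + p*p) - 40 = (p² + p²) - 40 = 2*p² - 40 = -40 + 2*p²)
√(G(M(27)) + D(1887)) = √((-40 + 2*(-20)²) + 6*1887) = √((-40 + 2*400) + 11322) = √((-40 + 800) + 11322) = √(760 + 11322) = √12082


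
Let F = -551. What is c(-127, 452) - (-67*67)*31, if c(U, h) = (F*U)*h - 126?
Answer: 31768637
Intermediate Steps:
c(U, h) = -126 - 551*U*h (c(U, h) = (-551*U)*h - 126 = -551*U*h - 126 = -126 - 551*U*h)
c(-127, 452) - (-67*67)*31 = (-126 - 551*(-127)*452) - (-67*67)*31 = (-126 + 31629604) - (-4489)*31 = 31629478 - 1*(-139159) = 31629478 + 139159 = 31768637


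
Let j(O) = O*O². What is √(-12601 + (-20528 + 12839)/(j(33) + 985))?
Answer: 7*I*√350579522158/36922 ≈ 112.26*I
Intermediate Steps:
j(O) = O³
√(-12601 + (-20528 + 12839)/(j(33) + 985)) = √(-12601 + (-20528 + 12839)/(33³ + 985)) = √(-12601 - 7689/(35937 + 985)) = √(-12601 - 7689/36922) = √(-465261811/36922) = 7*I*√350579522158/36922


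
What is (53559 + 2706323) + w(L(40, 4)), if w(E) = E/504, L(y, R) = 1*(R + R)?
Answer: 173872567/63 ≈ 2.7599e+6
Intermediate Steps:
L(y, R) = 2*R (L(y, R) = 1*(2*R) = 2*R)
w(E) = E/504 (w(E) = E*(1/504) = E/504)
(53559 + 2706323) + w(L(40, 4)) = (53559 + 2706323) + (2*4)/504 = 2759882 + (1/504)*8 = 2759882 + 1/63 = 173872567/63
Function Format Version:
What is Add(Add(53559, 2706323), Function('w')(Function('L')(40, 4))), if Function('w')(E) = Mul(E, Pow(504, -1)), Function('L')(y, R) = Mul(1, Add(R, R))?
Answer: Rational(173872567, 63) ≈ 2.7599e+6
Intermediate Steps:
Function('L')(y, R) = Mul(2, R) (Function('L')(y, R) = Mul(1, Mul(2, R)) = Mul(2, R))
Function('w')(E) = Mul(Rational(1, 504), E) (Function('w')(E) = Mul(E, Rational(1, 504)) = Mul(Rational(1, 504), E))
Add(Add(53559, 2706323), Function('w')(Function('L')(40, 4))) = Add(Add(53559, 2706323), Mul(Rational(1, 504), Mul(2, 4))) = Add(2759882, Mul(Rational(1, 504), 8)) = Add(2759882, Rational(1, 63)) = Rational(173872567, 63)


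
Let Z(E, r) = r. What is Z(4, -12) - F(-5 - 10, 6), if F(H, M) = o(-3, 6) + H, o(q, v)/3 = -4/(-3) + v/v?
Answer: -4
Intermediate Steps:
o(q, v) = 7 (o(q, v) = 3*(-4/(-3) + v/v) = 3*(-4*(-⅓) + 1) = 3*(4/3 + 1) = 3*(7/3) = 7)
F(H, M) = 7 + H
Z(4, -12) - F(-5 - 10, 6) = -12 - (7 + (-5 - 10)) = -12 - (7 - 15) = -12 - 1*(-8) = -12 + 8 = -4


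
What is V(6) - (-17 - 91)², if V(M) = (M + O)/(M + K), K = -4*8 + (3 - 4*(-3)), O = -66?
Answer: -128244/11 ≈ -11659.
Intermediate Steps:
K = -17 (K = -32 + (3 + 12) = -32 + 15 = -17)
V(M) = (-66 + M)/(-17 + M) (V(M) = (M - 66)/(M - 17) = (-66 + M)/(-17 + M))
V(6) - (-17 - 91)² = (-66 + 6)/(-17 + 6) - (-17 - 91)² = -60/(-11) - 1*(-108)² = -1/11*(-60) - 1*11664 = 60/11 - 11664 = -128244/11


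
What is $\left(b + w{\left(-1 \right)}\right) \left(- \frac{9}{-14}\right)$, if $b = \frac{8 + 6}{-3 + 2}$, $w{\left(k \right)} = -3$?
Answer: $- \frac{153}{14} \approx -10.929$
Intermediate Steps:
$b = -14$ ($b = \frac{14}{-1} = 14 \left(-1\right) = -14$)
$\left(b + w{\left(-1 \right)}\right) \left(- \frac{9}{-14}\right) = \left(-14 - 3\right) \left(- \frac{9}{-14}\right) = - 17 \left(\left(-9\right) \left(- \frac{1}{14}\right)\right) = \left(-17\right) \frac{9}{14} = - \frac{153}{14}$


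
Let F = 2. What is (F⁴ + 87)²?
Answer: 10609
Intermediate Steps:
(F⁴ + 87)² = (2⁴ + 87)² = (16 + 87)² = 103² = 10609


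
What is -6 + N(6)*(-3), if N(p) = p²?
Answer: -114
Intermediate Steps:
-6 + N(6)*(-3) = -6 + 6²*(-3) = -6 + 36*(-3) = -6 - 108 = -114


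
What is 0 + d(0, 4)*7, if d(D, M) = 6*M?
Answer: 168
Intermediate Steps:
0 + d(0, 4)*7 = 0 + (6*4)*7 = 0 + 24*7 = 0 + 168 = 168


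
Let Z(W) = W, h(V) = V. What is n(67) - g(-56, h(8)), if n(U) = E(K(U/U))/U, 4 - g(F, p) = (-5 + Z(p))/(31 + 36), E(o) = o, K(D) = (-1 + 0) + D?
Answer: -265/67 ≈ -3.9552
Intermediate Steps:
K(D) = -1 + D
g(F, p) = 273/67 - p/67 (g(F, p) = 4 - (-5 + p)/(31 + 36) = 4 - (-5 + p)/67 = 4 - (-5/67 + p/67) = 4 + (5/67 - p/67) = 273/67 - p/67)
n(U) = 0 (n(U) = (-1 + U/U)/U = (-1 + 1)/U = 0/U = 0)
n(67) - g(-56, h(8)) = 0 - (273/67 - 1/67*8) = 0 - (273/67 - 8/67) = 0 - 1*265/67 = 0 - 265/67 = -265/67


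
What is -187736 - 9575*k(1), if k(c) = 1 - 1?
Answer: -187736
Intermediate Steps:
k(c) = 0
-187736 - 9575*k(1) = -187736 - 9575*0 = -187736 + 0 = -187736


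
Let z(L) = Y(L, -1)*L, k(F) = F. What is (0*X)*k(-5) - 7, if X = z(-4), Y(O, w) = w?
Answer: -7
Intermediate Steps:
z(L) = -L
X = 4 (X = -1*(-4) = 4)
(0*X)*k(-5) - 7 = (0*4)*(-5) - 7 = 0*(-5) - 7 = 0 - 7 = -7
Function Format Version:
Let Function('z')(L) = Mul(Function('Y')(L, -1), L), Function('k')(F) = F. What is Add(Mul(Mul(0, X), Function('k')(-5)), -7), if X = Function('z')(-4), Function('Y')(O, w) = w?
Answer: -7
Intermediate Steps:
Function('z')(L) = Mul(-1, L)
X = 4 (X = Mul(-1, -4) = 4)
Add(Mul(Mul(0, X), Function('k')(-5)), -7) = Add(Mul(Mul(0, 4), -5), -7) = Add(Mul(0, -5), -7) = Add(0, -7) = -7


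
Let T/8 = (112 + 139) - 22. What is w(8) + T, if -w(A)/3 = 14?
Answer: 1790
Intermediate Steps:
w(A) = -42 (w(A) = -3*14 = -42)
T = 1832 (T = 8*((112 + 139) - 22) = 8*(251 - 22) = 8*229 = 1832)
w(8) + T = -42 + 1832 = 1790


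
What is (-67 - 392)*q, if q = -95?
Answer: 43605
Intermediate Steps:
(-67 - 392)*q = (-67 - 392)*(-95) = -459*(-95) = 43605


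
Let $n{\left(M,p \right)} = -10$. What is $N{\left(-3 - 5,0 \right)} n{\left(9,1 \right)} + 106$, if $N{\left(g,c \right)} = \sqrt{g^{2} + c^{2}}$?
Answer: $26$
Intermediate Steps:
$N{\left(g,c \right)} = \sqrt{c^{2} + g^{2}}$
$N{\left(-3 - 5,0 \right)} n{\left(9,1 \right)} + 106 = \sqrt{0^{2} + \left(-3 - 5\right)^{2}} \left(-10\right) + 106 = \sqrt{0 + \left(-3 - 5\right)^{2}} \left(-10\right) + 106 = \sqrt{0 + \left(-8\right)^{2}} \left(-10\right) + 106 = \sqrt{0 + 64} \left(-10\right) + 106 = \sqrt{64} \left(-10\right) + 106 = 8 \left(-10\right) + 106 = -80 + 106 = 26$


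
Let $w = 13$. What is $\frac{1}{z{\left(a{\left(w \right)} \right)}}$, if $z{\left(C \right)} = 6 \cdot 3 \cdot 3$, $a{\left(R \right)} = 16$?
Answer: $\frac{1}{54} \approx 0.018519$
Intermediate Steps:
$z{\left(C \right)} = 54$ ($z{\left(C \right)} = 18 \cdot 3 = 54$)
$\frac{1}{z{\left(a{\left(w \right)} \right)}} = \frac{1}{54}$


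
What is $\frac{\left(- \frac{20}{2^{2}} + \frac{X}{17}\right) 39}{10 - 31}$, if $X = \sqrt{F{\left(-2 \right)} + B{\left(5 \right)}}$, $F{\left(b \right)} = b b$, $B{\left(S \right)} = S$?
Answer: $\frac{1066}{119} \approx 8.958$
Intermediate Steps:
$F{\left(b \right)} = b^{2}$
$X = 3$ ($X = \sqrt{\left(-2\right)^{2} + 5} = \sqrt{4 + 5} = \sqrt{9} = 3$)
$\frac{\left(- \frac{20}{2^{2}} + \frac{X}{17}\right) 39}{10 - 31} = \frac{\left(- \frac{20}{2^{2}} + \frac{3}{17}\right) 39}{10 - 31} = \frac{\left(- \frac{20}{4} + 3 \cdot \frac{1}{17}\right) 39}{-21} = \left(\left(-20\right) \frac{1}{4} + \frac{3}{17}\right) 39 \left(- \frac{1}{21}\right) = \left(-5 + \frac{3}{17}\right) 39 \left(- \frac{1}{21}\right) = \left(- \frac{82}{17}\right) 39 \left(- \frac{1}{21}\right) = \left(- \frac{3198}{17}\right) \left(- \frac{1}{21}\right) = \frac{1066}{119}$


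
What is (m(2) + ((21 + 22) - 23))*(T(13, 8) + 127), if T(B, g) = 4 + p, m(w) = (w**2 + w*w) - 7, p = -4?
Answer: 2667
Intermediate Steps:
m(w) = -7 + 2*w**2 (m(w) = (w**2 + w**2) - 7 = 2*w**2 - 7 = -7 + 2*w**2)
T(B, g) = 0 (T(B, g) = 4 - 4 = 0)
(m(2) + ((21 + 22) - 23))*(T(13, 8) + 127) = ((-7 + 2*2**2) + ((21 + 22) - 23))*(0 + 127) = ((-7 + 2*4) + (43 - 23))*127 = ((-7 + 8) + 20)*127 = (1 + 20)*127 = 21*127 = 2667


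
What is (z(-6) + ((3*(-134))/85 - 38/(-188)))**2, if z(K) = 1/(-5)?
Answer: 1426648441/63840100 ≈ 22.347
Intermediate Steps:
z(K) = -1/5
(z(-6) + ((3*(-134))/85 - 38/(-188)))**2 = (-1/5 + ((3*(-134))/85 - 38/(-188)))**2 = (-1/5 + (-402*1/85 - 38*(-1/188)))**2 = (-1/5 + (-402/85 + 19/94))**2 = (-1/5 - 36173/7990)**2 = (-37771/7990)**2 = 1426648441/63840100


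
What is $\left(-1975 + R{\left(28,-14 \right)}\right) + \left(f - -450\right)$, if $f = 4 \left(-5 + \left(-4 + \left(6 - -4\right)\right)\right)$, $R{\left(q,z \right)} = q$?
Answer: $-1493$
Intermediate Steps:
$f = 4$ ($f = 4 \left(-5 + \left(-4 + \left(6 + 4\right)\right)\right) = 4 \left(-5 + \left(-4 + 10\right)\right) = 4 \left(-5 + 6\right) = 4 \cdot 1 = 4$)
$\left(-1975 + R{\left(28,-14 \right)}\right) + \left(f - -450\right) = \left(-1975 + 28\right) + \left(4 - -450\right) = -1947 + \left(4 + 450\right) = -1947 + 454 = -1493$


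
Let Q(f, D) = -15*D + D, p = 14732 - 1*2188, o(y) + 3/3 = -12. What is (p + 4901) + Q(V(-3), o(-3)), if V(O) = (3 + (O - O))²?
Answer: 17627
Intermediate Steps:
o(y) = -13 (o(y) = -1 - 12 = -13)
V(O) = 9 (V(O) = (3 + 0)² = 3² = 9)
p = 12544 (p = 14732 - 2188 = 12544)
Q(f, D) = -14*D
(p + 4901) + Q(V(-3), o(-3)) = (12544 + 4901) - 14*(-13) = 17445 + 182 = 17627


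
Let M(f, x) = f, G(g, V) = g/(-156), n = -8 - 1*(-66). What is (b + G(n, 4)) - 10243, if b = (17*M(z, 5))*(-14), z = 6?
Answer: -910367/78 ≈ -11671.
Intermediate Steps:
n = 58 (n = -8 + 66 = 58)
G(g, V) = -g/156 (G(g, V) = g*(-1/156) = -g/156)
b = -1428 (b = (17*6)*(-14) = 102*(-14) = -1428)
(b + G(n, 4)) - 10243 = (-1428 - 1/156*58) - 10243 = (-1428 - 29/78) - 10243 = -111413/78 - 10243 = -910367/78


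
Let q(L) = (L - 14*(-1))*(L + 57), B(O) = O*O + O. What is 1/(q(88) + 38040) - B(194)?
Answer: -1998558899/52830 ≈ -37830.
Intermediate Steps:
B(O) = O + O**2 (B(O) = O**2 + O = O + O**2)
q(L) = (14 + L)*(57 + L) (q(L) = (L + 14)*(57 + L) = (14 + L)*(57 + L))
1/(q(88) + 38040) - B(194) = 1/((798 + 88**2 + 71*88) + 38040) - 194*(1 + 194) = 1/((798 + 7744 + 6248) + 38040) - 194*195 = 1/(14790 + 38040) - 1*37830 = 1/52830 - 37830 = -1998558899/52830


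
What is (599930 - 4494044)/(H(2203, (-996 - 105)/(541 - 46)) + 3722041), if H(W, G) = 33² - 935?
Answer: -3894114/3722195 ≈ -1.0462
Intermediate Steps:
H(W, G) = 154 (H(W, G) = 1089 - 935 = 154)
(599930 - 4494044)/(H(2203, (-996 - 105)/(541 - 46)) + 3722041) = (599930 - 4494044)/(154 + 3722041) = -3894114/3722195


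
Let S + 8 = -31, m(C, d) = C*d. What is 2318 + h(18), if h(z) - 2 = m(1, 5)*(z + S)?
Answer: 2215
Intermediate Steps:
S = -39 (S = -8 - 31 = -39)
h(z) = -193 + 5*z (h(z) = 2 + (1*5)*(z - 39) = 2 + 5*(-39 + z) = 2 + (-195 + 5*z) = -193 + 5*z)
2318 + h(18) = 2318 + (-193 + 5*18) = 2318 + (-193 + 90) = 2318 - 103 = 2215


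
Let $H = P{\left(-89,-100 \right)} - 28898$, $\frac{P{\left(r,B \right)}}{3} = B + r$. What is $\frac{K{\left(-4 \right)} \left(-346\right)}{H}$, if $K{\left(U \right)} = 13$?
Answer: $\frac{4498}{29465} \approx 0.15266$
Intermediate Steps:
$P{\left(r,B \right)} = 3 B + 3 r$ ($P{\left(r,B \right)} = 3 \left(B + r\right) = 3 B + 3 r$)
$H = -29465$ ($H = \left(3 \left(-100\right) + 3 \left(-89\right)\right) - 28898 = \left(-300 - 267\right) - 28898 = -567 - 28898 = -29465$)
$\frac{K{\left(-4 \right)} \left(-346\right)}{H} = \frac{13 \left(-346\right)}{-29465} = \left(-4498\right) \left(- \frac{1}{29465}\right) = \frac{4498}{29465}$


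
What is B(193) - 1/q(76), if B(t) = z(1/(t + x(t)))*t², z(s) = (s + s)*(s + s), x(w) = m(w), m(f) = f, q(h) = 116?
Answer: 115/116 ≈ 0.99138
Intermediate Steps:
x(w) = w
z(s) = 4*s² (z(s) = (2*s)*(2*s) = 4*s²)
B(t) = 1 (B(t) = (4*(1/(t + t))²)*t² = (4*(1/(2*t))²)*t² = (4*(1/(4*t²)))*t² = t²/t² = 1)
B(193) - 1/q(76) = 1 - 1/116 = 115/116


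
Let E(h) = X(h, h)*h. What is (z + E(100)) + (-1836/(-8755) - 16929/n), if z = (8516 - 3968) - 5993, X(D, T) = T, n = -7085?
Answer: 6244950748/729755 ≈ 8557.6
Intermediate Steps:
z = -1445 (z = 4548 - 5993 = -1445)
E(h) = h² (E(h) = h*h = h²)
(z + E(100)) + (-1836/(-8755) - 16929/n) = (-1445 + 100²) + (-1836/(-8755) - 16929/(-7085)) = (-1445 + 10000) + (-1836*(-1/8755) - 16929*(-1/7085)) = 8555 + (108/515 + 16929/7085) = 8555 + 1896723/729755 = 6244950748/729755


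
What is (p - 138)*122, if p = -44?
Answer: -22204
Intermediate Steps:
(p - 138)*122 = (-44 - 138)*122 = -182*122 = -22204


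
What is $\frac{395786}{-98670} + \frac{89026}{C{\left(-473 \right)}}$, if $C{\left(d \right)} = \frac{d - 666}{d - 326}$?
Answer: $\frac{206415333539}{3305445} \approx 62447.0$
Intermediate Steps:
$C{\left(d \right)} = \frac{-666 + d}{-326 + d}$
$\frac{395786}{-98670} + \frac{89026}{C{\left(-473 \right)}} = \frac{395786}{-98670} + \frac{89026}{\frac{1}{-326 - 473} \left(-666 - 473\right)} = 395786 \left(- \frac{1}{98670}\right) + \frac{89026}{\frac{1}{-799} \left(-1139\right)} = - \frac{197893}{49335} + \frac{89026}{\left(- \frac{1}{799}\right) \left(-1139\right)} = - \frac{197893}{49335} + \frac{89026}{\frac{67}{47}} = - \frac{197893}{49335} + 89026 \cdot \frac{47}{67} = - \frac{197893}{49335} + \frac{4184222}{67} = \frac{206415333539}{3305445}$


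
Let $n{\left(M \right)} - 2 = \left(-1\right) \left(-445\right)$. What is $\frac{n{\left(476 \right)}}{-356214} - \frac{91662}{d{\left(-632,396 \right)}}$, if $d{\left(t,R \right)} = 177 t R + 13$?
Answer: $\frac{4283341037}{5259871478678} \approx 0.00081434$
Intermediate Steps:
$d{\left(t,R \right)} = 13 + 177 R t$ ($d{\left(t,R \right)} = 177 R t + 13 = 13 + 177 R t$)
$n{\left(M \right)} = 447$ ($n{\left(M \right)} = 2 - -445 = 2 + 445 = 447$)
$\frac{n{\left(476 \right)}}{-356214} - \frac{91662}{d{\left(-632,396 \right)}} = \frac{447}{-356214} - \frac{91662}{13 + 177 \cdot 396 \left(-632\right)} = 447 \left(- \frac{1}{356214}\right) - \frac{91662}{13 - 44298144} = - \frac{149}{118738} - \frac{91662}{-44298131} = - \frac{149}{118738} - - \frac{91662}{44298131} = - \frac{149}{118738} + \frac{91662}{44298131} = \frac{4283341037}{5259871478678}$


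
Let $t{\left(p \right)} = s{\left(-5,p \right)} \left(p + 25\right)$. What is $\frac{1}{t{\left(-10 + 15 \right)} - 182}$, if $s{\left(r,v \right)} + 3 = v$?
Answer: $- \frac{1}{122} \approx -0.0081967$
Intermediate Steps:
$s{\left(r,v \right)} = -3 + v$
$t{\left(p \right)} = \left(-3 + p\right) \left(25 + p\right)$ ($t{\left(p \right)} = \left(-3 + p\right) \left(p + 25\right) = \left(-3 + p\right) \left(25 + p\right)$)
$\frac{1}{t{\left(-10 + 15 \right)} - 182} = \frac{1}{\left(-3 + \left(-10 + 15\right)\right) \left(25 + \left(-10 + 15\right)\right) - 182} = \frac{1}{\left(-3 + 5\right) \left(25 + 5\right) - 182} = \frac{1}{2 \cdot 30 - 182} = \frac{1}{60 - 182} = \frac{1}{-122} = - \frac{1}{122}$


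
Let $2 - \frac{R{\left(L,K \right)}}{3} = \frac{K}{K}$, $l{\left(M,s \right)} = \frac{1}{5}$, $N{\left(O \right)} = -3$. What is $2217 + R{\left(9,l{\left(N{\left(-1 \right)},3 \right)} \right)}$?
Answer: $2220$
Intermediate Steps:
$l{\left(M,s \right)} = \frac{1}{5}$
$R{\left(L,K \right)} = 3$ ($R{\left(L,K \right)} = 6 - 3 \frac{K}{K} = 6 - 3 = 3$)
$2217 + R{\left(9,l{\left(N{\left(-1 \right)},3 \right)} \right)} = 2217 + 3 = 2220$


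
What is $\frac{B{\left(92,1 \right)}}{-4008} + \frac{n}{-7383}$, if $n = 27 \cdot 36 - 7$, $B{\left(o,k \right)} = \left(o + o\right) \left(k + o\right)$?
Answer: $- \frac{5425234}{1232961} \approx -4.4002$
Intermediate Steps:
$B{\left(o,k \right)} = 2 o \left(k + o\right)$
$n = 965$ ($n = 972 - 7 = 965$)
$\frac{B{\left(92,1 \right)}}{-4008} + \frac{n}{-7383} = \frac{2 \cdot 92 \left(1 + 92\right)}{-4008} + \frac{965}{-7383} = 2 \cdot 92 \cdot 93 \left(- \frac{1}{4008}\right) + 965 \left(- \frac{1}{7383}\right) = 17112 \left(- \frac{1}{4008}\right) - \frac{965}{7383} = - \frac{713}{167} - \frac{965}{7383} = - \frac{5425234}{1232961}$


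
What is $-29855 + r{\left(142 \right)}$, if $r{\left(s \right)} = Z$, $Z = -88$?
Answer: $-29943$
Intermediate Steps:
$r{\left(s \right)} = -88$
$-29855 + r{\left(142 \right)} = -29855 - 88 = -29943$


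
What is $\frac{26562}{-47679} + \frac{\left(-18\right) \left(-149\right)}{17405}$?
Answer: $- \frac{111478844}{276617665} \approx -0.40301$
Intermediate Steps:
$\frac{26562}{-47679} + \frac{\left(-18\right) \left(-149\right)}{17405} = 26562 \left(- \frac{1}{47679}\right) + 2682 \cdot \frac{1}{17405} = - \frac{8854}{15893} + \frac{2682}{17405} = - \frac{111478844}{276617665}$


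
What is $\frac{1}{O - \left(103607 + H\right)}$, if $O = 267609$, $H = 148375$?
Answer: $\frac{1}{15627} \approx 6.3992 \cdot 10^{-5}$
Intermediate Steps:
$\frac{1}{O - \left(103607 + H\right)} = \frac{1}{267609 - 251982} = \frac{1}{15627}$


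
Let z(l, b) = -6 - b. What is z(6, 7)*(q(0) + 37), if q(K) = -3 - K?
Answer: -442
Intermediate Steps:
z(6, 7)*(q(0) + 37) = (-6 - 1*7)*((-3 - 1*0) + 37) = (-6 - 7)*((-3 + 0) + 37) = -13*(-3 + 37) = -13*34 = -442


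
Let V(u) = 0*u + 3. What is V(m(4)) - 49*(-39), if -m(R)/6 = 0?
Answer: 1914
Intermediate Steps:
m(R) = 0 (m(R) = -6*0 = 0)
V(u) = 3 (V(u) = 0 + 3 = 3)
V(m(4)) - 49*(-39) = 3 - 49*(-39) = 3 + 1911 = 1914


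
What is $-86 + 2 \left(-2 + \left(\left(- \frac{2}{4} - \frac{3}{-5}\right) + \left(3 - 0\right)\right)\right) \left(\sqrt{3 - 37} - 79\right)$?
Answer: $- \frac{1299}{5} + \frac{11 i \sqrt{34}}{5} \approx -259.8 + 12.828 i$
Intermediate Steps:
$-86 + 2 \left(-2 + \left(\left(- \frac{2}{4} - \frac{3}{-5}\right) + \left(3 - 0\right)\right)\right) \left(\sqrt{3 - 37} - 79\right) = -86 + 2 \left(-2 + \left(\left(\left(-2\right) \frac{1}{4} - - \frac{3}{5}\right) + \left(3 + 0\right)\right)\right) \left(\sqrt{-34} - 79\right) = -86 + 2 \left(-2 + \left(\left(- \frac{1}{2} + \frac{3}{5}\right) + 3\right)\right) \left(i \sqrt{34} - 79\right) = -86 + 2 \left(-2 + \left(\frac{1}{10} + 3\right)\right) \left(-79 + i \sqrt{34}\right) = -86 + 2 \left(-2 + \frac{31}{10}\right) \left(-79 + i \sqrt{34}\right) = -86 + 2 \cdot \frac{11}{10} \left(-79 + i \sqrt{34}\right) = -86 + \frac{11 \left(-79 + i \sqrt{34}\right)}{5} = -86 - \left(\frac{869}{5} - \frac{11 i \sqrt{34}}{5}\right) = - \frac{1299}{5} + \frac{11 i \sqrt{34}}{5}$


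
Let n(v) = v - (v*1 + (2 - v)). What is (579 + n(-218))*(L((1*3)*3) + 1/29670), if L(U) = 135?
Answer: 1437956909/29670 ≈ 48465.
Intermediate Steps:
n(v) = -2 + v (n(v) = v - (v + (2 - v)) = v - 1*2 = v - 2 = -2 + v)
(579 + n(-218))*(L((1*3)*3) + 1/29670) = (579 + (-2 - 218))*(135 + 1/29670) = (579 - 220)*(135 + 1/29670) = 359*(4005451/29670) = 1437956909/29670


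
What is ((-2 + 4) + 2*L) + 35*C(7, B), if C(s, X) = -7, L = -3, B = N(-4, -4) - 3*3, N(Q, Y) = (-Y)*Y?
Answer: -249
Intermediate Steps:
N(Q, Y) = -Y**2
B = -25 (B = -1*(-4)**2 - 3*3 = -1*16 - 9 = -16 - 9 = -25)
((-2 + 4) + 2*L) + 35*C(7, B) = ((-2 + 4) + 2*(-3)) + 35*(-7) = (2 - 6) - 245 = -4 - 245 = -249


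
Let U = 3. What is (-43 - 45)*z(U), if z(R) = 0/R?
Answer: 0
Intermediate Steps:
z(R) = 0
(-43 - 45)*z(U) = (-43 - 45)*0 = -88*0 = 0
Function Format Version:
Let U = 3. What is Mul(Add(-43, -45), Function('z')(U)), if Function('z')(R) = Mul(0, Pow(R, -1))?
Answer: 0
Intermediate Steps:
Function('z')(R) = 0
Mul(Add(-43, -45), Function('z')(U)) = Mul(Add(-43, -45), 0) = Mul(-88, 0) = 0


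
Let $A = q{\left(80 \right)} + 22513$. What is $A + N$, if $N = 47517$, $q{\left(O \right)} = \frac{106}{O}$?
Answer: $\frac{2801253}{40} \approx 70031.0$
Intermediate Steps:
$A = \frac{900573}{40}$ ($A = \frac{106}{80} + 22513 = 106 \cdot \frac{1}{80} + 22513 = \frac{53}{40} + 22513 = \frac{900573}{40} \approx 22514.0$)
$A + N = \frac{900573}{40} + 47517 = \frac{2801253}{40}$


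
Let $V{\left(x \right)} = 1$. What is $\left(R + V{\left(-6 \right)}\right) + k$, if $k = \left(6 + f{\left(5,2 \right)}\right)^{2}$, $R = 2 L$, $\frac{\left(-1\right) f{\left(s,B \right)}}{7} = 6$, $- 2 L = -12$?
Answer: $1309$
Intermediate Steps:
$L = 6$ ($L = \left(- \frac{1}{2}\right) \left(-12\right) = 6$)
$f{\left(s,B \right)} = -42$ ($f{\left(s,B \right)} = \left(-7\right) 6 = -42$)
$R = 12$ ($R = 2 \cdot 6 = 12$)
$k = 1296$ ($k = \left(6 - 42\right)^{2} = \left(-36\right)^{2} = 1296$)
$\left(R + V{\left(-6 \right)}\right) + k = \left(12 + 1\right) + 1296 = 13 + 1296 = 1309$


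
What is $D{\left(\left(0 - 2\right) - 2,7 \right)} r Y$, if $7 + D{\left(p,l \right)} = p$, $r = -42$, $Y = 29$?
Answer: $13398$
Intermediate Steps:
$D{\left(p,l \right)} = -7 + p$
$D{\left(\left(0 - 2\right) - 2,7 \right)} r Y = \left(-7 + \left(\left(0 - 2\right) - 2\right)\right) \left(-42\right) 29 = \left(-7 - 4\right) \left(-42\right) 29 = \left(-11\right) \left(-42\right) 29 = 462 \cdot 29 = 13398$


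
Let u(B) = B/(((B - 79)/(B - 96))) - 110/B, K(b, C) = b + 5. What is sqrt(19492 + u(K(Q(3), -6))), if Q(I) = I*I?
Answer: sqrt(4037361055)/455 ≈ 139.65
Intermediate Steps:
Q(I) = I**2
K(b, C) = 5 + b
u(B) = -110/B + B*(-96 + B)/(-79 + B) (u(B) = B/(((-79 + B)/(-96 + B))) - 110/B = B*((-96 + B)/(-79 + B)) - 110/B = B*(-96 + B)/(-79 + B) - 110/B = -110/B + B*(-96 + B)/(-79 + B))
sqrt(19492 + u(K(Q(3), -6))) = sqrt(19492 + (8690 + (5 + 3**2)**3 - 110*(5 + 3**2) - 96*(5 + 3**2)**2)/((5 + 3**2)*(-79 + (5 + 3**2)))) = sqrt(19492 + (8690 + (5 + 9)**3 - 110*(5 + 9) - 96*(5 + 9)**2)/((5 + 9)*(-79 + (5 + 9)))) = sqrt(19492 + (8690 + 14**3 - 110*14 - 96*14**2)/(14*(-79 + 14))) = sqrt(19492 + (1/14)*(8690 + 2744 - 1540 - 96*196)/(-65)) = sqrt(19492 + (1/14)*(-1/65)*(8690 + 2744 - 1540 - 18816)) = sqrt(19492 + (1/14)*(-1/65)*(-8922)) = sqrt(19492 + 4461/455) = sqrt(8873321/455) = sqrt(4037361055)/455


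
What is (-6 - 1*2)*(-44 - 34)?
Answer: 624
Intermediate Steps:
(-6 - 1*2)*(-44 - 34) = (-6 - 2)*(-78) = -8*(-78) = 624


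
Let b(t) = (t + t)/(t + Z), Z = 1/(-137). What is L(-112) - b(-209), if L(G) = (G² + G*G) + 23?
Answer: 359485554/14317 ≈ 25109.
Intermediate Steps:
L(G) = 23 + 2*G² (L(G) = (G² + G²) + 23 = 2*G² + 23 = 23 + 2*G²)
Z = -1/137 ≈ -0.0072993
b(t) = 2*t/(-1/137 + t) (b(t) = (t + t)/(t - 1/137) = (2*t)/(-1/137 + t) = 2*t/(-1/137 + t))
L(-112) - b(-209) = (23 + 2*(-112)²) - 274*(-209)/(-1 + 137*(-209)) = (23 + 2*12544) - 274*(-209)/(-1 - 28633) = (23 + 25088) - 274*(-209)/(-28634) = 25111 - 274*(-209)*(-1)/28634 = 25111 - 1*28633/14317 = 25111 - 28633/14317 = 359485554/14317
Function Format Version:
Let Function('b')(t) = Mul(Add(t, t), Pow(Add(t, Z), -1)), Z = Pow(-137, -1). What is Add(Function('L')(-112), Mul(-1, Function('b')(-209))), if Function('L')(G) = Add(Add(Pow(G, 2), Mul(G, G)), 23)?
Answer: Rational(359485554, 14317) ≈ 25109.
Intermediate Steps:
Function('L')(G) = Add(23, Mul(2, Pow(G, 2))) (Function('L')(G) = Add(Add(Pow(G, 2), Pow(G, 2)), 23) = Add(Mul(2, Pow(G, 2)), 23) = Add(23, Mul(2, Pow(G, 2))))
Z = Rational(-1, 137) ≈ -0.0072993
Function('b')(t) = Mul(2, t, Pow(Add(Rational(-1, 137), t), -1)) (Function('b')(t) = Mul(Add(t, t), Pow(Add(t, Rational(-1, 137)), -1)) = Mul(Mul(2, t), Pow(Add(Rational(-1, 137), t), -1)) = Mul(2, t, Pow(Add(Rational(-1, 137), t), -1)))
Add(Function('L')(-112), Mul(-1, Function('b')(-209))) = Add(Add(23, Mul(2, Pow(-112, 2))), Mul(-1, Mul(274, -209, Pow(Add(-1, Mul(137, -209)), -1)))) = Add(Add(23, Mul(2, 12544)), Mul(-1, Mul(274, -209, Pow(Add(-1, -28633), -1)))) = Add(Add(23, 25088), Mul(-1, Mul(274, -209, Pow(-28634, -1)))) = Add(25111, Mul(-1, Mul(274, -209, Rational(-1, 28634)))) = Add(25111, Mul(-1, Rational(28633, 14317))) = Add(25111, Rational(-28633, 14317)) = Rational(359485554, 14317)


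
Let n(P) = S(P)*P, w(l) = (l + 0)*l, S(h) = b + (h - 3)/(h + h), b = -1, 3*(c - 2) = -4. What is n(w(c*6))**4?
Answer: 130321/16 ≈ 8145.1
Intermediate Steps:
c = 2/3 (c = 2 + (1/3)*(-4) = 2 - 4/3 = 2/3 ≈ 0.66667)
S(h) = -1 + (-3 + h)/(2*h) (S(h) = -1 + (h - 3)/(h + h) = -1 + (-3 + h)/((2*h)) = -1 + (-3 + h)*(1/(2*h)) = -1 + (-3 + h)/(2*h))
w(l) = l**2 (w(l) = l*l = l**2)
n(P) = -3/2 - P/2 (n(P) = ((-3 - P)/(2*P))*P = -3/2 - P/2)
n(w(c*6))**4 = (-3/2 - ((2/3)*6)**2/2)**4 = (-3/2 - 1/2*4**2)**4 = (-3/2 - 1/2*16)**4 = (-3/2 - 8)**4 = (-19/2)**4 = 130321/16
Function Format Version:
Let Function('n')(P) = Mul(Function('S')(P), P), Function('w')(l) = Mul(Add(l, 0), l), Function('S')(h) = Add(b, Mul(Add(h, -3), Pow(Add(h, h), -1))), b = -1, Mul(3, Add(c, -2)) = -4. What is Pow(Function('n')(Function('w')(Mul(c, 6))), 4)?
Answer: Rational(130321, 16) ≈ 8145.1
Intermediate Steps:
c = Rational(2, 3) (c = Add(2, Mul(Rational(1, 3), -4)) = Add(2, Rational(-4, 3)) = Rational(2, 3) ≈ 0.66667)
Function('S')(h) = Add(-1, Mul(Rational(1, 2), Pow(h, -1), Add(-3, h))) (Function('S')(h) = Add(-1, Mul(Add(h, -3), Pow(Add(h, h), -1))) = Add(-1, Mul(Add(-3, h), Pow(Mul(2, h), -1))) = Add(-1, Mul(Add(-3, h), Mul(Rational(1, 2), Pow(h, -1)))) = Add(-1, Mul(Rational(1, 2), Pow(h, -1), Add(-3, h))))
Function('w')(l) = Pow(l, 2) (Function('w')(l) = Mul(l, l) = Pow(l, 2))
Function('n')(P) = Add(Rational(-3, 2), Mul(Rational(-1, 2), P)) (Function('n')(P) = Mul(Mul(Rational(1, 2), Pow(P, -1), Add(-3, Mul(-1, P))), P) = Add(Rational(-3, 2), Mul(Rational(-1, 2), P)))
Pow(Function('n')(Function('w')(Mul(c, 6))), 4) = Pow(Add(Rational(-3, 2), Mul(Rational(-1, 2), Pow(Mul(Rational(2, 3), 6), 2))), 4) = Pow(Add(Rational(-3, 2), Mul(Rational(-1, 2), Pow(4, 2))), 4) = Pow(Add(Rational(-3, 2), Mul(Rational(-1, 2), 16)), 4) = Pow(Add(Rational(-3, 2), -8), 4) = Pow(Rational(-19, 2), 4) = Rational(130321, 16)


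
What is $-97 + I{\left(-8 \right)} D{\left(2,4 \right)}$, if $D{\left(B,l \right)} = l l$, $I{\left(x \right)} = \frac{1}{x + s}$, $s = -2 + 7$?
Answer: $- \frac{307}{3} \approx -102.33$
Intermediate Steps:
$s = 5$
$I{\left(x \right)} = \frac{1}{5 + x}$ ($I{\left(x \right)} = \frac{1}{x + 5} = \frac{1}{5 + x}$)
$D{\left(B,l \right)} = l^{2}$
$-97 + I{\left(-8 \right)} D{\left(2,4 \right)} = -97 + \frac{4^{2}}{5 - 8} = -97 + \frac{1}{-3} \cdot 16 = -97 - \frac{16}{3} = - \frac{307}{3}$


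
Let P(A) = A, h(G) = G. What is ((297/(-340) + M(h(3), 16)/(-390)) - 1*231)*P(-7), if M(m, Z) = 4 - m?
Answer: 21522739/13260 ≈ 1623.1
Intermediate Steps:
((297/(-340) + M(h(3), 16)/(-390)) - 1*231)*P(-7) = ((297/(-340) + (4 - 1*3)/(-390)) - 1*231)*(-7) = ((297*(-1/340) + (4 - 3)*(-1/390)) - 231)*(-7) = ((-297/340 + 1*(-1/390)) - 231)*(-7) = ((-297/340 - 1/390) - 231)*(-7) = (-11617/13260 - 231)*(-7) = -3074677/13260*(-7) = 21522739/13260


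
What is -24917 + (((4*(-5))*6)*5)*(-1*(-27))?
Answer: -41117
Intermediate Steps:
-24917 + (((4*(-5))*6)*5)*(-1*(-27)) = -24917 + (-20*6*5)*27 = -24917 - 120*5*27 = -24917 - 600*27 = -24917 - 16200 = -41117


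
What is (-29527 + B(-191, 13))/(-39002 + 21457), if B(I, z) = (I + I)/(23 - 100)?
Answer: 2273197/1350965 ≈ 1.6826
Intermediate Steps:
B(I, z) = -2*I/77 (B(I, z) = (2*I)/(-77) = (2*I)*(-1/77) = -2*I/77)
(-29527 + B(-191, 13))/(-39002 + 21457) = (-29527 - 2/77*(-191))/(-39002 + 21457) = (-29527 + 382/77)/(-17545) = -2273197/77*(-1/17545) = 2273197/1350965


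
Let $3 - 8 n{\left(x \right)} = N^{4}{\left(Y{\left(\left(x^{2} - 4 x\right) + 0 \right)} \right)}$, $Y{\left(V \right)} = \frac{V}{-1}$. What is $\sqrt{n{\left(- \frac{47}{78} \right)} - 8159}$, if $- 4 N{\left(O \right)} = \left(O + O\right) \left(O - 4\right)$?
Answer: $\frac{i \sqrt{4388247734204135197841480884756647170}}{21921829930930176} \approx 95.558 i$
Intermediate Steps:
$Y{\left(V \right)} = - V$ ($Y{\left(V \right)} = V \left(-1\right) = - V$)
$N{\left(O \right)} = - \frac{O \left(-4 + O\right)}{2}$ ($N{\left(O \right)} = - \frac{\left(O + O\right) \left(O - 4\right)}{4} = - \frac{2 O \left(-4 + O\right)}{4} = - \frac{O \left(-4 + O\right)}{2}$)
$n{\left(x \right)} = \frac{3}{8} - \frac{\left(- x^{2} + 4 x\right)^{4} \left(4 + x^{2} - 4 x\right)^{4}}{128}$ ($n{\left(x \right)} = \frac{3}{8} - \frac{\left(\frac{- (\left(x^{2} - 4 x\right) + 0) \left(4 - - (\left(x^{2} - 4 x\right) + 0)\right)}{2}\right)^{4}}{8} = \frac{3}{8} - \frac{\left(\frac{- (x^{2} - 4 x) \left(4 - - (x^{2} - 4 x)\right)}{2}\right)^{4}}{8} = \frac{3}{8} - \frac{\left(\frac{\left(- x^{2} + 4 x\right) \left(4 - \left(- x^{2} + 4 x\right)\right)}{2}\right)^{4}}{8} = \frac{3}{8} - \frac{\left(\frac{\left(- x^{2} + 4 x\right) \left(4 + \left(x^{2} - 4 x\right)\right)}{2}\right)^{4}}{8} = \frac{3}{8} - \frac{\left(\frac{\left(- x^{2} + 4 x\right) \left(4 + x^{2} - 4 x\right)}{2}\right)^{4}}{8} = \frac{3}{8} - \frac{\frac{1}{16} \left(- x^{2} + 4 x\right)^{4} \left(4 + x^{2} - 4 x\right)^{4}}{8} = \frac{3}{8} - \frac{\left(- x^{2} + 4 x\right)^{4} \left(4 + x^{2} - 4 x\right)^{4}}{128}$)
$\sqrt{n{\left(- \frac{47}{78} \right)} - 8159} = \sqrt{\left(\frac{3}{8} - \frac{\left(- \frac{47}{78}\right)^{4} \left(-4 - \frac{47}{78}\right)^{4} \left(4 + - \frac{47}{78} \left(-4 - \frac{47}{78}\right)\right)^{4}}{128}\right) - 8159} = \sqrt{\left(\frac{3}{8} - \frac{\left(\left(-47\right) \frac{1}{78}\right)^{4} \left(-4 - \frac{47}{78}\right)^{4} \left(4 + \left(-47\right) \frac{1}{78} \left(-4 - \frac{47}{78}\right)\right)^{4}}{128}\right) - 8159} = \sqrt{\left(\frac{3}{8} - \frac{\left(- \frac{47}{78}\right)^{4} \left(-4 - \frac{47}{78}\right)^{4} \left(4 - \frac{47 \left(-4 - \frac{47}{78}\right)}{78}\right)^{4}}{128}\right) - 8159} = \sqrt{\left(\frac{3}{8} - \frac{4879681 \left(- \frac{359}{78}\right)^{4} \left(4 - - \frac{16873}{6084}\right)^{4}}{4737927168}\right) - 8159} = \sqrt{\left(\frac{3}{8} - \frac{4879681}{4737927168} \cdot \frac{16610312161}{37015056} \left(4 + \frac{16873}{6084}\right)^{4}\right) - 8159} = \sqrt{\left(\frac{3}{8} - \frac{4879681}{4737927168} \cdot \frac{16610312161}{37015056} \left(\frac{41209}{6084}\right)^{4}\right) - 8159} = \sqrt{\left(\frac{3}{8} - \frac{4879681}{4737927168} \cdot \frac{16610312161}{37015056} \cdot \frac{2883821021683985761}{1370114370683136}\right) - 8159} = \sqrt{\left(\frac{3}{8} - \frac{233742416374333439158129221226972801}{240283313760313062527400293695488}\right) - 8159} = \sqrt{- \frac{233652310131673321759681446116836993}{240283313760313062527400293695488} - 8159} = \sqrt{- \frac{2194123867102067598920740442378323585}{240283313760313062527400293695488}} = \frac{i \sqrt{4388247734204135197841480884756647170}}{21921829930930176}$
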